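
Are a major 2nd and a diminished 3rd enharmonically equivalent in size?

Yes

Both span 2 semitones: a major second and a diminished third are the same chromatic distance.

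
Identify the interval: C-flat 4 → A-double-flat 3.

M3

Descending from Cb4 to Abb3 is the same interval as ascending Abb3 to Cb4.
A to C spans three letter names (A-B-C), so the interval is some kind of third.
Abb3 to Cb4 is 4 semitones, matching the major third exactly, so the quality is major.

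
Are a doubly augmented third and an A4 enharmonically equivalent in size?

A doubly augmented third spans 6 semitones, and an augmented fourth also spans 6 semitones — they're enharmonic.

Yes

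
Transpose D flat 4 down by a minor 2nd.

The second takes the letter from D down to C.
A minor second spans 1 semitone, so from Db4 the target pitch is C4.

C 4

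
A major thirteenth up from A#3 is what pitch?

F##5

The thirteenth's letter: A up six letter names plus an octave → F.
A major thirteenth spans 21 semitones, so from A#3 the target pitch is F##5.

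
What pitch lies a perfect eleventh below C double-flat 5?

Counting four letter names plus an octave down from C lands on G.
A perfect eleventh is 17 semitones; 17 semitones down from Cbb5 gives Gbb3.

G double-flat 3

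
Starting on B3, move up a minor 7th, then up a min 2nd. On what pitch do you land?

A minor seventh up from B3 is A4.
A4 up a minor second → Bb4 (1 semitone).

Bb4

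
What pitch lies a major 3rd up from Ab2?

C3

Three letter names up from A: C.
A major third is 4 semitones; 4 semitones up from Ab2 gives C3.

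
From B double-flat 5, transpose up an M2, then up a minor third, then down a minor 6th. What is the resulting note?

G flat 5

Up a major second from Bbb5: Cb6 (2 semitones up).
Cb6 up a minor third → Ebb6 (3 semitones).
Ebb6 down a minor sixth → Gb5 (8 semitones).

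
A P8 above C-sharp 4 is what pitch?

C-sharp 5

An octave keeps the letter name C, an octave up from C.
Moving 12 semitones up from C#4 (the size of a perfect octave) reaches C#5.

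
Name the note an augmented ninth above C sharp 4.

D double-sharp 5

The ninth's letter: C up two letter names plus an octave → D.
An augmented ninth spans 15 semitones, so from C#4 the target pitch is D##5.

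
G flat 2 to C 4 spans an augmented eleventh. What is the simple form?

Each octave removed subtracts seven from the number: 11 − 7 = 4.
Quality carries through unchanged, so the simple form is an augmented fourth.

A4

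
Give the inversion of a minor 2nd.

major 7th

Interval numbers invert to sum to nine: 2 + 7 = 9, so a second inverts to a seventh.
Quality inverts too: minor becomes major. That makes the inversion a major seventh.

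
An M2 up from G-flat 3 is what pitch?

Counting two letter names up from G lands on A.
A major second is 2 semitones; 2 semitones up from Gb3 gives Ab3.

A-flat 3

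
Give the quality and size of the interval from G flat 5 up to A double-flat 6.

G to A spans two letter names (G-A), plus an octave: a ninth.
At 13 semitones, Gb5→Abb6 falls one short of a major ninth: minor.
(Equivalently, a compound minor second: a minor second plus an octave.)

m9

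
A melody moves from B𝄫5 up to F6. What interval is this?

B to F spans five letter names (B-C-D-E-F) — that makes it a fifth of some quality.
A perfect fifth would be 7 semitones; Bbb5 to F6 is 8, one semitone wider, so the interval is augmented.

augmented fifth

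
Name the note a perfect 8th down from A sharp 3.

A sharp 2

For an octave the letter name doesn't change: still A, an octave down.
A perfect octave is 12 semitones; 12 semitones down from A#3 gives A#2.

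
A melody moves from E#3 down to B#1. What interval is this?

perfect 11th

Descending from E#3 to B#1 is the same interval as ascending B#1 to E#3.
B to E spans four letter names (B-C-D-E), plus an octave, so the interval is some kind of eleventh.
Counting semitones, B#1→E#3 is 17, which is the perfect eleventh.
(Equivalently, a compound perfect fourth: a perfect fourth plus an octave.)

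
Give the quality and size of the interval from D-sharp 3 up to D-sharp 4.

D to D is the same letter name, plus an octave — that makes it an octave of some quality.
The perfect octave spans 12 semitones, and D#3 to D#4 is exactly 12 semitones — so this is a perfect octave.

perfect octave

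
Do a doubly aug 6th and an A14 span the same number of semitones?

No

A doubly augmented sixth is 11 semitones but an augmented fourteenth is 24 semitones — different sizes.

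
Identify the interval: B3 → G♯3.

Descending from B3 to G#3 is the same interval as ascending G#3 to B3.
G to B spans three letter names (G-A-B), so the interval is some kind of third.
G#3 to B3 is 3 semitones, a half step short of the major third (4), so this is minor.

minor third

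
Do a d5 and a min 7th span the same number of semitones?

A diminished fifth is 6 semitones but a minor seventh is 10 semitones — different sizes.

No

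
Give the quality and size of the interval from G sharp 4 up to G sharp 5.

perfect octave

G to G is the same letter name, plus an octave — that makes it an octave of some quality.
The perfect octave spans 12 semitones, and G#4 to G#5 is exactly 12 semitones — so this is a perfect octave.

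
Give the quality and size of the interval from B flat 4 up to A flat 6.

minor 14th

B to A spans seven letter names (B-C-D-E-F-G-A), plus an octave — that makes it a fourteenth of some quality.
At 22 semitones, Bb4→Ab6 falls one short of a major fourteenth: minor.
(Equivalently, a compound minor seventh: a minor seventh plus an octave.)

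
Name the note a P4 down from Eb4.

Bb3

Counting four letter names down from E lands on B.
A perfect fourth spans 5 semitones, so from Eb4 the target pitch is Bb3.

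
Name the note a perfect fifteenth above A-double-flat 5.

A-double-flat 7

A fifteenth keeps the letter name A, two octaves up from A.
A perfect fifteenth spans 24 semitones, so from Abb5 the target pitch is Abb7.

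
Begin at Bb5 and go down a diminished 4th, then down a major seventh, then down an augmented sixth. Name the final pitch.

Down a diminished fourth from Bb5: F#5 (4 semitones down).
Down a major seventh from F#5: G4 (11 semitones down).
An augmented sixth down from G4 is Bbb3.

Bbb3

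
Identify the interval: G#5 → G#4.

Descending from G#5 to G#4 is the same interval as ascending G#4 to G#5.
G to G is the same letter name, plus an octave, so the interval is some kind of octave.
The perfect octave spans 12 semitones, and G#4 to G#5 is exactly 12 semitones — so this is a perfect octave.

perfect octave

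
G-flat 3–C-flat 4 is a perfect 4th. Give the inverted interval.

perfect fifth

Inverted interval numbers add to nine, so a fourth pairs with a fifth (4 + 5 = 9).
And perfect stays perfect under inversion, so we get a perfect fifth.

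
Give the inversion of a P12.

First reduce the compound perfect twelfth to its simple form, a perfect fifth.
Interval numbers invert to sum to nine: 5 + 4 = 9, so a fifth inverts to a fourth.
The quality also flips — perfect stays perfect — giving a perfect fourth.

P4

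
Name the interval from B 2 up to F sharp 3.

perfect fifth

B to F spans five letter names (B-C-D-E-F) — that makes it a fifth of some quality.
The perfect fifth spans 7 semitones, and B2 to F#3 is exactly 7 semitones — so this is a perfect fifth.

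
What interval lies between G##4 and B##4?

G to B spans three letter names (G-A-B) — that makes it a third of some quality.
Counting semitones, G##4→B##4 is 4, which is the major third.

major third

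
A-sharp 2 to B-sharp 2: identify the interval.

major second

A to B spans two letter names (A-B): a second.
A#2 to B#2 is 2 semitones, matching the major second exactly, so the quality is major.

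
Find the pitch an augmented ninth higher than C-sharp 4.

The ninth's letter: C up two letter names plus an octave → D.
An augmented ninth is 15 semitones; 15 semitones up from C#4 gives D##5.

D-double-sharp 5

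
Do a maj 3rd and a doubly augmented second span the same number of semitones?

A major third spans 4 semitones, and a doubly augmented second also spans 4 semitones — they're enharmonic.

Yes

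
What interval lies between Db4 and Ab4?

D to A spans five letter names (D-E-F-G-A) — that makes it a fifth of some quality.
Counting semitones, Db4→Ab4 is 7, which is the perfect fifth.

perfect 5th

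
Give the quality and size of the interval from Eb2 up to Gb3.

E to G spans three letter names (E-F-G), plus an octave: a tenth.
Eb2 to Gb3 is 15 semitones, a half step short of the major tenth (16), so this is minor.
(Equivalently, a compound minor third: a minor third plus an octave.)

minor tenth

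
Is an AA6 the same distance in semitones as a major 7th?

A doubly augmented sixth = 11 semitones = a major seventh; enharmonically equal.

Yes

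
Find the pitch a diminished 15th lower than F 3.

For a fifteenth the letter name doesn't change: still F, two octaves down.
A diminished fifteenth is 23 semitones; 23 semitones down from F3 gives F#1.

F sharp 1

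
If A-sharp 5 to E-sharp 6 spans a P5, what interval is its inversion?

The rule of nine gives the new number: 9 − 5 = 4, so a fifth becomes a fourth.
Quality inverts too: perfect stays perfect. That makes the inversion a perfect fourth.

perfect 4th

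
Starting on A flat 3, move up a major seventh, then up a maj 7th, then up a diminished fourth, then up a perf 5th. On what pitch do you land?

A major seventh up from Ab3 is G4.
Up a major seventh from G4: F#5 (11 semitones up).
F#5 up a diminished fourth → Bb5 (4 semitones).
A perfect fifth up from Bb5 is F6.

F 6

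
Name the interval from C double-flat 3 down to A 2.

doubly diminished third

Descending from Cbb3 to A2 is the same interval as ascending A2 to Cbb3.
A to C spans three letter names (A-B-C): a third.
A2 to Cbb3 spans 1 semitone — three semitones narrower than the major third (4) — giving a doubly diminished third.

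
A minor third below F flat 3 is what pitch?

D flat 3

The third takes the letter from F down to D.
A minor third is 3 semitones; 3 semitones down from Fb3 gives Db3.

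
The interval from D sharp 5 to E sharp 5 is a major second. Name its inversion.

Inverted interval numbers add to nine, so a second pairs with a seventh (2 + 7 = 9).
The quality also flips — major becomes minor — giving a minor seventh.

m7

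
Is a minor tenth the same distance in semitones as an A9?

Yes

A minor tenth = 15 semitones = an augmented ninth; enharmonically equal.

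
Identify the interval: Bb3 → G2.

minor tenth

Descending from Bb3 to G2 is the same interval as ascending G2 to Bb3.
G to B spans three letter names (G-A-B), plus an octave, so the interval is some kind of tenth.
At 15 semitones, G2→Bb3 falls one short of a major tenth: minor.
(Equivalently, a compound minor third: a minor third plus an octave.)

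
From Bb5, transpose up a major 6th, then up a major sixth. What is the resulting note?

A major sixth up from Bb5 is G6.
G6 up a major sixth → E7 (9 semitones).

E7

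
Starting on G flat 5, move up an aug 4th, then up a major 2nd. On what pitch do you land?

Up an augmented fourth from Gb5: C6 (6 semitones up).
C6 up a major second → D6 (2 semitones).

D 6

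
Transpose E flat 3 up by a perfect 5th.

B flat 3

The fifth takes the letter from E up to B.
A perfect fifth spans 7 semitones, so from Eb3 the target pitch is Bb3.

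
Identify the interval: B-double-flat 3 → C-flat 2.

m14

Descending from Bbb3 to Cb2 is the same interval as ascending Cb2 to Bbb3.
C to B spans seven letter names (C-D-E-F-G-A-B), plus an octave — that makes it a fourteenth of some quality.
Cb2 to Bbb3 is 22 semitones, a half step short of the major fourteenth (23), so this is minor.
(Equivalently, a compound minor seventh: a minor seventh plus an octave.)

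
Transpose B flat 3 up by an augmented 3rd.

D sharp 4

Counting three letter names up from B lands on D.
Moving 5 semitones up from Bb3 (the size of an augmented third) reaches D#4.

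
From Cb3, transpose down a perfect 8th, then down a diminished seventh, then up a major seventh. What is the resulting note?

C#2

Cb3 down a perfect octave → Cb2 (12 semitones).
A diminished seventh down from Cb2 is D1.
Up a major seventh from D1: C#2 (11 semitones up).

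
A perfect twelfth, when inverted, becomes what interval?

P4

First reduce the compound perfect twelfth to its simple form, a perfect fifth.
Interval numbers invert to sum to nine: 5 + 4 = 9, so a fifth inverts to a fourth.
And perfect stays perfect under inversion, so we get a perfect fourth.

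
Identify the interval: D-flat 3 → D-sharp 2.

doubly diminished octave

Descending from Db3 to D#2 is the same interval as ascending D#2 to Db3.
D to D is the same letter name, plus an octave, so the interval is some kind of octave.
D#2 to Db3 spans 10 semitones — two semitones narrower than the perfect octave (12) — giving a doubly diminished octave.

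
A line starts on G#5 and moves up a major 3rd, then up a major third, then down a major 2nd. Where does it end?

Up a major third from G#5: B#5 (4 semitones up).
Up a major third from B#5: D##6 (4 semitones up).
A major second down from D##6 is C##6.

C##6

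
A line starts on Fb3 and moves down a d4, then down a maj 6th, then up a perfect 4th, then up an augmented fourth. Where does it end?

D3

Down a diminished fourth from Fb3: C3 (4 semitones down).
Down a major sixth from C3: Eb2 (9 semitones down).
Up a perfect fourth from Eb2: Ab2 (5 semitones up).
Ab2 up an augmented fourth → D3 (6 semitones).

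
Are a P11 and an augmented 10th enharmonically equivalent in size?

Yes

Both span 17 semitones: a perfect eleventh and an augmented tenth are the same chromatic distance.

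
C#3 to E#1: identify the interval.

m13

Descending from C#3 to E#1 is the same interval as ascending E#1 to C#3.
E to C spans six letter names (E-F-G-A-B-C), plus an octave: a thirteenth.
At 20 semitones, E#1→C#3 falls one short of a major thirteenth: minor.
(Equivalently, a compound minor sixth: a minor sixth plus an octave.)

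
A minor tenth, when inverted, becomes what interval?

First reduce the compound minor tenth to its simple form, a minor third.
Inverted interval numbers add to nine, so a third pairs with a sixth (3 + 6 = 9).
The quality also flips — minor becomes major — giving a major sixth.

major 6th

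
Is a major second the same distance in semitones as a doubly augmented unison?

Both span 2 semitones: a major second and a doubly augmented unison are the same chromatic distance.

Yes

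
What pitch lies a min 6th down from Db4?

F3

Six letter names down from D: F.
A minor sixth is 8 semitones; 8 semitones down from Db4 gives F3.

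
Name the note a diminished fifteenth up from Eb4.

Ebb6

The letter stays E (same as the start), shifted two octaves up.
Moving 23 semitones up from Eb4 (the size of a diminished fifteenth) reaches Ebb6.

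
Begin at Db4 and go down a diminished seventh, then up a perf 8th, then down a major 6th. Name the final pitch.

Db4 down a diminished seventh → E3 (9 semitones).
Up a perfect octave from E3: E4 (12 semitones up).
Down a major sixth from E4: G3 (9 semitones down).

G3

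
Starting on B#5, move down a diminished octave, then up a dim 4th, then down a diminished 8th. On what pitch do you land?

E##4

Down a diminished octave from B#5: B##4 (11 semitones down).
B##4 up a diminished fourth → E#5 (4 semitones).
Down a diminished octave from E#5: E##4 (11 semitones down).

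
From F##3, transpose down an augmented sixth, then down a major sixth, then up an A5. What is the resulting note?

G#2

An augmented sixth down from F##3 is A2.
Down a major sixth from A2: C2 (9 semitones down).
Up an augmented fifth from C2: G#2 (8 semitones up).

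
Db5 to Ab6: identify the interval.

D to A spans five letter names (D-E-F-G-A), plus an octave, so the interval is some kind of twelfth.
The perfect twelfth spans 19 semitones, and Db5 to Ab6 is exactly 19 semitones — so this is a perfect twelfth.
(Equivalently, a compound perfect fifth: a perfect fifth plus an octave.)

perfect twelfth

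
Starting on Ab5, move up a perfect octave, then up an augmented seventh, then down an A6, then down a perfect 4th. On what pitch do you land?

F6

Up a perfect octave from Ab5: Ab6 (12 semitones up).
An augmented seventh up from Ab6 is G#7.
G#7 down an augmented sixth → Bb6 (10 semitones).
Bb6 down a perfect fourth → F6 (5 semitones).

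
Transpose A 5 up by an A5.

E-sharp 6

Counting five letter names up from A lands on E.
An augmented fifth is 8 semitones; 8 semitones up from A5 gives E#6.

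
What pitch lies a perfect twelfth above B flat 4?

F 6

Five letters up from B (plus an octave) reaches F.
Moving 19 semitones up from Bb4 (the size of a perfect twelfth) reaches F6.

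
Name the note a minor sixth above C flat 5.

A double-flat 5

Counting six letter names up from C lands on A.
A minor sixth is 8 semitones; 8 semitones up from Cb5 gives Abb5.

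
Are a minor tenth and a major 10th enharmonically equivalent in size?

A minor tenth spans 15 semitones; a major tenth spans 16 semitones. They differ by 1.

No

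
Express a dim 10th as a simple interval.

Take out an octave (7 from the number): 10 − 7 = 3.
That makes a diminished tenth a compound diminished third — an octave plus a diminished third.

diminished 3rd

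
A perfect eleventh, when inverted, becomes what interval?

First reduce the compound perfect eleventh to its simple form, a perfect fourth.
Interval numbers invert to sum to nine: 4 + 5 = 9, so a fourth inverts to a fifth.
The quality also flips — perfect stays perfect — giving a perfect fifth.

perfect 5th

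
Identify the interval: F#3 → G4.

minor ninth

F to G spans two letter names (F-G), plus an octave: a ninth.
At 13 semitones, F#3→G4 falls one short of a major ninth: minor.
(Equivalently, a compound minor second: a minor second plus an octave.)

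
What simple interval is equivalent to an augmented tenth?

augmented third

Each octave removed subtracts seven from the number: 10 − 7 = 3.
That makes an augmented tenth a compound augmented third — an octave plus an augmented third.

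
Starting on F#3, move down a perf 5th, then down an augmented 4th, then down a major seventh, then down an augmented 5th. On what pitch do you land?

Cbb1

Down a perfect fifth from F#3: B2 (7 semitones down).
Down an augmented fourth from B2: F2 (6 semitones down).
F2 down a major seventh → Gb1 (11 semitones).
Down an augmented fifth from Gb1: Cbb1 (8 semitones down).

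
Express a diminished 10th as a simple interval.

Take out an octave (7 from the number): 10 − 7 = 3.
Quality carries through unchanged, so the simple form is a diminished third.

diminished third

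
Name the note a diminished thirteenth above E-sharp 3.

Counting six letter names plus an octave up from E lands on C.
A diminished thirteenth is 19 semitones; 19 semitones up from E#3 gives C5.

C 5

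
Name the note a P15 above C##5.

For a fifteenth the letter name doesn't change: still C, two octaves up.
A perfect fifteenth is 24 semitones; 24 semitones up from C##5 gives C##7.

C##7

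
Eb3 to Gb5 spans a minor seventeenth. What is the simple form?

m3

Take out 2 octaves (14 from the number): 17 − 14 = 3.
So a minor seventeenth is 2 octaves plus a minor third. The quality is unchanged.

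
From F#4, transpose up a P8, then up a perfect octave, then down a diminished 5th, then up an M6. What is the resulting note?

G##6

A perfect octave up from F#4 is F#5.
Up a perfect octave from F#5: F#6 (12 semitones up).
A diminished fifth down from F#6 is B#5.
B#5 up a major sixth → G##6 (9 semitones).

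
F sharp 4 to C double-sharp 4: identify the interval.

diminished fourth

Descending from F#4 to C##4 is the same interval as ascending C##4 to F#4.
C to F spans four letter names (C-D-E-F), so the interval is some kind of fourth.
C##4 to F#4 spans 4 semitones — one semitone narrower than the perfect fourth (5) — giving a diminished fourth.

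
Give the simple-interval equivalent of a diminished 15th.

diminished 8th

Each octave removed subtracts seven from the number: 15 − 7 = 8.
Quality carries through unchanged, so the simple form is a diminished octave.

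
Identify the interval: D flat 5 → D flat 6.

perfect octave

D to D is the same letter name, plus an octave: an octave.
The perfect octave spans 12 semitones, and Db5 to Db6 is exactly 12 semitones — so this is a perfect octave.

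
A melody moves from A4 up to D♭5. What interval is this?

diminished fourth

A to D spans four letter names (A-B-C-D): a fourth.
A perfect fourth would be 5 semitones; A4 to Db5 is 4, one semitone narrower, so the interval is diminished.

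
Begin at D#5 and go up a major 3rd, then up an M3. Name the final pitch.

D#5 up a major third → F##5 (4 semitones).
A major third up from F##5 is A##5.

A##5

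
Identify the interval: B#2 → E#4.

perfect eleventh

B to E spans four letter names (B-C-D-E), plus an octave: an eleventh.
B#2 to E#4 is 17 semitones, matching the perfect eleventh exactly, so the quality is perfect.
(Equivalently, a compound perfect fourth: a perfect fourth plus an octave.)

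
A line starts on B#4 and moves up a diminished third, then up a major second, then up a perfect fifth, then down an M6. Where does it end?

D5

Up a diminished third from B#4: D5 (2 semitones up).
Up a major second from D5: E5 (2 semitones up).
Up a perfect fifth from E5: B5 (7 semitones up).
A major sixth down from B5 is D5.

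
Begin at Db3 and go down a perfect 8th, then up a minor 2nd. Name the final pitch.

Ebb2

A perfect octave down from Db3 is Db2.
A minor second up from Db2 is Ebb2.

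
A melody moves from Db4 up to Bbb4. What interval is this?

D to B spans six letter names (D-E-F-G-A-B) — that makes it a sixth of some quality.
A major sixth would be 9 semitones, but Db4 to Bbb4 is 8 — one semitone narrower, making it a minor sixth.

m6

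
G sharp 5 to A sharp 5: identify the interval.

G to A spans two letter names (G-A) — that makes it a second of some quality.
Counting semitones, G#5→A#5 is 2, which is the major second.

major 2nd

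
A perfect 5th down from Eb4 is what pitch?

Counting five letter names down from E lands on A.
Moving 7 semitones down from Eb4 (the size of a perfect fifth) reaches Ab3.

Ab3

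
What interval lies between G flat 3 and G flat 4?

G to G is the same letter name, plus an octave, so the interval is some kind of octave.
Counting semitones, Gb3→Gb4 is 12, which is the perfect octave.

perfect octave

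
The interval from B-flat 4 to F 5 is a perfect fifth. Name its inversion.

perfect 4th

The rule of nine gives the new number: 9 − 5 = 4, so a fifth becomes a fourth.
And perfect stays perfect under inversion, so we get a perfect fourth.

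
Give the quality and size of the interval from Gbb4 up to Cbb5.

G to C spans four letter names (G-A-B-C): a fourth.
The perfect fourth spans 5 semitones, and Gbb4 to Cbb5 is exactly 5 semitones — so this is a perfect fourth.

perfect fourth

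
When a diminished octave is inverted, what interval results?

Inverted interval numbers add to nine, so an octave pairs with a unison (8 + 1 = 9).
Quality inverts too: diminished becomes augmented. That makes the inversion an augmented unison.

augmented 1st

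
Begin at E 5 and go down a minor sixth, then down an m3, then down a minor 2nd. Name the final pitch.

A minor sixth down from E5 is G#4.
G#4 down a minor third → E#4 (3 semitones).
Down a minor second from E#4: D##4 (1 semitone down).

D double-sharp 4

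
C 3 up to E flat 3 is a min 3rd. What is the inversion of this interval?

The rule of nine gives the new number: 9 − 3 = 6, so a third becomes a sixth.
And minor becomes major under inversion, so we get a major sixth.

major 6th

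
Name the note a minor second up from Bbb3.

Cbb4

Two letter names up from B: C.
Moving 1 semitone up from Bbb3 (the size of a minor second) reaches Cbb4.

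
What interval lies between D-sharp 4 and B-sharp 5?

D to B spans six letter names (D-E-F-G-A-B), plus an octave: a thirteenth.
Counting semitones, D#4→B#5 is 21, which is the major thirteenth.
(Equivalently, a compound major sixth: a major sixth plus an octave.)

major thirteenth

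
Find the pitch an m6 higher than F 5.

Counting six letter names up from F lands on D.
A minor sixth is 8 semitones; 8 semitones up from F5 gives Db6.

D-flat 6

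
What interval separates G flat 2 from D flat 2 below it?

perfect 4th

Descending from Gb2 to Db2 is the same interval as ascending Db2 to Gb2.
D to G spans four letter names (D-E-F-G): a fourth.
The perfect fourth spans 5 semitones, and Db2 to Gb2 is exactly 5 semitones — so this is a perfect fourth.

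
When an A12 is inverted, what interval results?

d4

First reduce the compound augmented twelfth to its simple form, an augmented fifth.
The rule of nine gives the new number: 9 − 5 = 4, so a fifth becomes a fourth.
And augmented becomes diminished under inversion, so we get a diminished fourth.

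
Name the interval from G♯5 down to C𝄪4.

Descending from G#5 to C##4 is the same interval as ascending C##4 to G#5.
C to G spans five letter names (C-D-E-F-G), plus an octave: a twelfth.
C##4 to G#5 spans 18 semitones — one semitone narrower than the perfect twelfth (19) — giving a diminished twelfth.
(Equivalently, a compound diminished fifth: a diminished fifth plus an octave.)

diminished twelfth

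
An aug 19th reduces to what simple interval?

Each octave removed subtracts seven from the number: 19 − 14 = 5.
Quality carries through unchanged, so the simple form is an augmented fifth.

augmented 5th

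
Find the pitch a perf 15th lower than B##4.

The letter stays B (same as the start), shifted two octaves down.
Moving 24 semitones down from B##4 (the size of a perfect fifteenth) reaches B##2.

B##2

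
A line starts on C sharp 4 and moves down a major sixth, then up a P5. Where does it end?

B 3

C#4 down a major sixth → E3 (9 semitones).
E3 up a perfect fifth → B3 (7 semitones).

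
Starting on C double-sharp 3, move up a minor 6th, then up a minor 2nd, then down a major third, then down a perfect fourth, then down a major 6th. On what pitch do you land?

F 2

Up a minor sixth from C##3: A#3 (8 semitones up).
A#3 up a minor second → B3 (1 semitone).
A major third down from B3 is G3.
Down a perfect fourth from G3: D3 (5 semitones down).
Down a major sixth from D3: F2 (9 semitones down).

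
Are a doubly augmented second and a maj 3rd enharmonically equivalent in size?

Yes

A doubly augmented second = 4 semitones = a major third; enharmonically equal.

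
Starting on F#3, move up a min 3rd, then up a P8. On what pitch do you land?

F#3 up a minor third → A3 (3 semitones).
A3 up a perfect octave → A4 (12 semitones).

A4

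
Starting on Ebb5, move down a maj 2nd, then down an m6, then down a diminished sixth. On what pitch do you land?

A major second down from Ebb5 is Dbb5.
Down a minor sixth from Dbb5: Fb4 (8 semitones down).
Down a diminished sixth from Fb4: A3 (7 semitones down).

A3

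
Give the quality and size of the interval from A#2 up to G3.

A to G spans seven letter names (A-B-C-D-E-F-G): a seventh.
A major seventh would be 11 semitones; A#2 to G3 is 9, two semitones narrower, so the interval is diminished.

diminished seventh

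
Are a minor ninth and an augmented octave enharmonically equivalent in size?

Yes

Both span 13 semitones: a minor ninth and an augmented octave are the same chromatic distance.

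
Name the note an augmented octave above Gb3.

The letter stays G (same as the start), shifted an octave up.
An augmented octave is 13 semitones; 13 semitones up from Gb3 gives G4.

G4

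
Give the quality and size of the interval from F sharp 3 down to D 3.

major 3rd

Descending from F#3 to D3 is the same interval as ascending D3 to F#3.
D to F spans three letter names (D-E-F): a third.
The major third spans 4 semitones, and D3 to F#3 is exactly 4 semitones — so this is a major third.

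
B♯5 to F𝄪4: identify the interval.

perfect 11th

Descending from B#5 to F##4 is the same interval as ascending F##4 to B#5.
F to B spans four letter names (F-G-A-B), plus an octave — that makes it an eleventh of some quality.
F##4 to B#5 is 17 semitones, matching the perfect eleventh exactly, so the quality is perfect.
(Equivalently, a compound perfect fourth: a perfect fourth plus an octave.)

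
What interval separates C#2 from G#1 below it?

perfect fourth

Descending from C#2 to G#1 is the same interval as ascending G#1 to C#2.
G to C spans four letter names (G-A-B-C), so the interval is some kind of fourth.
G#1 to C#2 is 5 semitones, matching the perfect fourth exactly, so the quality is perfect.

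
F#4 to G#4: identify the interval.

major second

F to G spans two letter names (F-G) — that makes it a second of some quality.
Counting semitones, F#4→G#4 is 2, which is the major second.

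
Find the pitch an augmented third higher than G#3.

Counting three letter names up from G lands on B.
An augmented third spans 5 semitones, so from G#3 the target pitch is B##3.

B##3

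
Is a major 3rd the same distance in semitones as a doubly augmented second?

A major third = 4 semitones = a doubly augmented second; enharmonically equal.

Yes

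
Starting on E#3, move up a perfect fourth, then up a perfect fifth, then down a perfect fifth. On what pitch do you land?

A#3

Up a perfect fourth from E#3: A#3 (5 semitones up).
Up a perfect fifth from A#3: E#4 (7 semitones up).
Down a perfect fifth from E#4: A#3 (7 semitones down).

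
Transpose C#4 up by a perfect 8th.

An octave keeps the letter name C, an octave up from C.
A perfect octave is 12 semitones; 12 semitones up from C#4 gives C#5.

C#5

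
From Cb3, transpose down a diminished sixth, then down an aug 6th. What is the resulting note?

A diminished sixth down from Cb3 is E2.
Down an augmented sixth from E2: Gb1 (10 semitones down).

Gb1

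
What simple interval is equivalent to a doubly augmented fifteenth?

doubly augmented 8th

Take out an octave (7 from the number): 15 − 7 = 8.
Quality carries through unchanged, so the simple form is a doubly augmented octave.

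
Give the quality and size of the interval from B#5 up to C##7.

M9

B to C spans two letter names (B-C), plus an octave — that makes it a ninth of some quality.
The major ninth spans 14 semitones, and B#5 to C##7 is exactly 14 semitones — so this is a major ninth.
(Equivalently, a compound major second: a major second plus an octave.)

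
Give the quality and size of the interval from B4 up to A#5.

major seventh

B to A spans seven letter names (B-C-D-E-F-G-A): a seventh.
The major seventh spans 11 semitones, and B4 to A#5 is exactly 11 semitones — so this is a major seventh.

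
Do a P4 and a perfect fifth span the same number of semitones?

5 semitones (perfect fourth) vs 7 semitones (perfect fifth): not equal.

No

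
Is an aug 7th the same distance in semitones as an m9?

An augmented seventh spans 12 semitones; a minor ninth spans 13 semitones. They differ by 1.

No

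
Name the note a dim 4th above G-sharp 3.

C 4

Four letter names up from G: C.
Moving 4 semitones up from G#3 (the size of a diminished fourth) reaches C4.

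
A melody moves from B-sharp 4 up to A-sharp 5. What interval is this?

B to A spans seven letter names (B-C-D-E-F-G-A), so the interval is some kind of seventh.
B#4 to A#5 is 10 semitones, a half step short of the major seventh (11), so this is minor.

m7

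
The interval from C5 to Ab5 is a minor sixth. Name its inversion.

Interval numbers invert to sum to nine: 6 + 3 = 9, so a sixth inverts to a third.
Quality inverts too: minor becomes major. That makes the inversion a major third.

major third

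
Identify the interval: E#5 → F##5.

E to F spans two letter names (E-F) — that makes it a second of some quality.
The major second spans 2 semitones, and E#5 to F##5 is exactly 2 semitones — so this is a major second.

major second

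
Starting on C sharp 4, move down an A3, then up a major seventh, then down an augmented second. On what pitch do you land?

Down an augmented third from C#4: Ab3 (5 semitones down).
Up a major seventh from Ab3: G4 (11 semitones up).
G4 down an augmented second → Fb4 (3 semitones).

F flat 4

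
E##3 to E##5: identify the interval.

P15

E to E is the same letter name, plus 2 octaves — that makes it a fifteenth of some quality.
The perfect fifteenth spans 24 semitones, and E##3 to E##5 is exactly 24 semitones — so this is a perfect fifteenth.
(Equivalently, a compound perfect octave: a perfect octave plus an octave.)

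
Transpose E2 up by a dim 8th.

For an octave the letter name doesn't change: still E, an octave up.
Moving 11 semitones up from E2 (the size of a diminished octave) reaches Eb3.

Eb3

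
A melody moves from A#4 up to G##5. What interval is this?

major 7th

A to G spans seven letter names (A-B-C-D-E-F-G), so the interval is some kind of seventh.
The major seventh spans 11 semitones, and A#4 to G##5 is exactly 11 semitones — so this is a major seventh.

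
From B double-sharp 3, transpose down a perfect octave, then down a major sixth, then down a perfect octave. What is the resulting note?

Down a perfect octave from B##3: B##2 (12 semitones down).
A major sixth down from B##2 is D##2.
D##2 down a perfect octave → D##1 (12 semitones).

D double-sharp 1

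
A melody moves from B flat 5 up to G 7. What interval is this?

B to G spans six letter names (B-C-D-E-F-G), plus an octave: a thirteenth.
Bb5 to G7 is 21 semitones, matching the major thirteenth exactly, so the quality is major.
(Equivalently, a compound major sixth: a major sixth plus an octave.)

major thirteenth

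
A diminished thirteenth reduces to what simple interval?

diminished sixth

Take out an octave (7 from the number): 13 − 7 = 6.
Quality carries through unchanged, so the simple form is a diminished sixth.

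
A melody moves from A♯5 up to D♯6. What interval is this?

A to D spans four letter names (A-B-C-D), so the interval is some kind of fourth.
Counting semitones, A#5→D#6 is 5, which is the perfect fourth.

perfect fourth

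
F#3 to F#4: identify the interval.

P8

F to F is the same letter name, plus an octave, so the interval is some kind of octave.
F#3 to F#4 is 12 semitones, matching the perfect octave exactly, so the quality is perfect.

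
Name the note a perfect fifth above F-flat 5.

Five letter names up from F: C.
A perfect fifth is 7 semitones; 7 semitones up from Fb5 gives Cb6.

C-flat 6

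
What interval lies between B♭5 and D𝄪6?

B to D spans three letter names (B-C-D), so the interval is some kind of third.
The major third is 4 semitones; here we have 6, two semitones wider: doubly augmented.

doubly augmented third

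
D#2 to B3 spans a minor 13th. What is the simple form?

Each octave removed subtracts seven from the number: 13 − 7 = 6.
Quality carries through unchanged, so the simple form is a minor sixth.

m6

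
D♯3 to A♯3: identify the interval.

D to A spans five letter names (D-E-F-G-A): a fifth.
D#3 to A#3 is 7 semitones, matching the perfect fifth exactly, so the quality is perfect.

P5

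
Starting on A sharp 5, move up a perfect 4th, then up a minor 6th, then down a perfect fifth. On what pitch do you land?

E 6

Up a perfect fourth from A#5: D#6 (5 semitones up).
Up a minor sixth from D#6: B6 (8 semitones up).
A perfect fifth down from B6 is E6.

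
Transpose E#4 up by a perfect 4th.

The fourth takes the letter from E up to A.
A perfect fourth spans 5 semitones, so from E#4 the target pitch is A#4.

A#4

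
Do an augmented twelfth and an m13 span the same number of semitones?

Yes

Both span 20 semitones: an augmented twelfth and a minor thirteenth are the same chromatic distance.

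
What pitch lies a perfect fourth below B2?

The fourth takes the letter from B down to F.
A perfect fourth is 5 semitones; 5 semitones down from B2 gives F#2.

F#2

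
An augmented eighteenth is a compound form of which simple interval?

Take out 2 octaves (14 from the number): 18 − 14 = 4.
So an augmented eighteenth is 2 octaves plus an augmented fourth. The quality is unchanged.

augmented fourth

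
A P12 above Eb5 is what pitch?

Bb6

Counting five letter names plus an octave up from E lands on B.
A perfect twelfth spans 19 semitones, so from Eb5 the target pitch is Bb6.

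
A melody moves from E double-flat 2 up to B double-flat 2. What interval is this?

E to B spans five letter names (E-F-G-A-B), so the interval is some kind of fifth.
The perfect fifth spans 7 semitones, and Ebb2 to Bbb2 is exactly 7 semitones — so this is a perfect fifth.

perfect fifth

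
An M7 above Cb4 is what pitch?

Bb4

Counting seven letter names up from C lands on B.
Moving 11 semitones up from Cb4 (the size of a major seventh) reaches Bb4.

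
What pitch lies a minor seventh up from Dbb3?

The seventh takes the letter from D up to C.
A minor seventh spans 10 semitones, so from Dbb3 the target pitch is Cbb4.

Cbb4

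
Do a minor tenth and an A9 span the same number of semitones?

Yes

Both span 15 semitones: a minor tenth and an augmented ninth are the same chromatic distance.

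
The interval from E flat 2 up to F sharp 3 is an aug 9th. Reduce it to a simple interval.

augmented 2nd

Take out an octave (7 from the number): 9 − 7 = 2.
Quality carries through unchanged, so the simple form is an augmented second.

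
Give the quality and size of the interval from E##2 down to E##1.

perfect octave

Descending from E##2 to E##1 is the same interval as ascending E##1 to E##2.
E to E is the same letter name, plus an octave — that makes it an octave of some quality.
E##1 to E##2 is 12 semitones, matching the perfect octave exactly, so the quality is perfect.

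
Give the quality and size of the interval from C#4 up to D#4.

C to D spans two letter names (C-D) — that makes it a second of some quality.
C#4 to D#4 is 2 semitones, matching the major second exactly, so the quality is major.

major second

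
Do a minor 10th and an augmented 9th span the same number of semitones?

Yes

A minor tenth spans 15 semitones, and an augmented ninth also spans 15 semitones — they're enharmonic.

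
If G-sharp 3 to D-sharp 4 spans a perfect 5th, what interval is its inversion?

P4

Inverted interval numbers add to nine, so a fifth pairs with a fourth (5 + 4 = 9).
The quality also flips — perfect stays perfect — giving a perfect fourth.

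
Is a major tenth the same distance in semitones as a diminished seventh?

No

A major tenth is 16 semitones but a diminished seventh is 9 semitones — different sizes.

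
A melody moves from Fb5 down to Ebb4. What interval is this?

Descending from Fb5 to Ebb4 is the same interval as ascending Ebb4 to Fb5.
E to F spans two letter names (E-F), plus an octave, so the interval is some kind of ninth.
The major ninth spans 14 semitones, and Ebb4 to Fb5 is exactly 14 semitones — so this is a major ninth.
(Equivalently, a compound major second: a major second plus an octave.)

major ninth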